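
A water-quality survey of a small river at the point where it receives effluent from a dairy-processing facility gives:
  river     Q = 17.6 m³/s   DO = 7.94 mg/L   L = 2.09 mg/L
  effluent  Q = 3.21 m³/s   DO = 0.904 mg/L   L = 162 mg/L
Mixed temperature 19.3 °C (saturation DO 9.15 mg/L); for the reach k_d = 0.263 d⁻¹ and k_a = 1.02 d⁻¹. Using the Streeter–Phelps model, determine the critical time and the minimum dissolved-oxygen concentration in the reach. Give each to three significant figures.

t_c ≈ 1.42 d; minimum DO ≈ 4.40 mg/L

Mixed DO = (17.6×7.94 + 3.21×0.904)/(17.6+3.21) = 142.6/20.81 = 6.855 mg/L.
Mixed L₀ = (17.6×2.09 + 3.21×162)/(20.81) = 556.8/20.81 = 26.76 mg/L.
Initial deficit D₀ = C_s − DO₀ = 9.15 − 6.855 = 2.295 mg/L.
t_c = (1/0.7570) ln[(1.02/0.263)(1 − 2.295×0.7570/(0.263×26.76))] = 1.321 × ln(2.921) = 1.416 d.
D_c = (0.263/1.02) × 26.76 × e^(−0.263×1.416) = 0.2578 × 26.76 × 0.6891 = 4.754 mg/L.
Minimum DO = 9.15 − 4.754 = 4.396 mg/L.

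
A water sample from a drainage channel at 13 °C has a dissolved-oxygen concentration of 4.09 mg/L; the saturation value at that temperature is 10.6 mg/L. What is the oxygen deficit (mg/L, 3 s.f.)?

D ≈ 6.51 mg/L

D = C_s − C = 10.6 − 4.09 = 6.51 mg/L.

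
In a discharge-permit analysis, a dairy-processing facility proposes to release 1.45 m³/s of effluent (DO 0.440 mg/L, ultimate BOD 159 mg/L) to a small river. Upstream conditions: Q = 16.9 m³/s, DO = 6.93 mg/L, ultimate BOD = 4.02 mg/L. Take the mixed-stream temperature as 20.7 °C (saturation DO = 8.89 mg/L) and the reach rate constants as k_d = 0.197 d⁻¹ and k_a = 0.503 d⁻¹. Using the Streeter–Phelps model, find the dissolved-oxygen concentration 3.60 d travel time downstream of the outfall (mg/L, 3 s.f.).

Mixed DO = (16.9×6.93 + 1.45×0.440)/(16.9+1.45) = 117.8/18.35 = 6.417 mg/L.
Mixed L₀ = (16.9×4.02 + 1.45×159)/(18.35) = 298.5/18.35 = 16.27 mg/L.
Initial deficit D₀ = C_s − DO₀ = 8.89 − 6.417 = 2.473 mg/L.
D(3.60) = [0.197×16.27/(0.503−0.197)](e^(−0.197×3.60) − e^(−0.503×3.60)) + 2.473 e^(−0.503×3.60)
= 10.47 × (0.4920 − 0.1635) + 2.473 × 0.1635 = 3.845 mg/L.
DO = 8.89 − 3.845 = 5.045 mg/L.

DO ≈ 5.05 mg/L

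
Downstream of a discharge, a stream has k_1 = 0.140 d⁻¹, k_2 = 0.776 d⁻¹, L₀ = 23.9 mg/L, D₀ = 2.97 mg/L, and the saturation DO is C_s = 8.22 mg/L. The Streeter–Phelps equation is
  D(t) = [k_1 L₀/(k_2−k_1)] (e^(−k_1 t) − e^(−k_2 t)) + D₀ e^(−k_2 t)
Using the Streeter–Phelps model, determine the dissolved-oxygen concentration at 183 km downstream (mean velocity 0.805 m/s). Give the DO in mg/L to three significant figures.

DO ≈ 4.88 mg/L

Travel time t = x/v = 183 km / (0.805 m/s) = 183000 m / 0.805 m/s = 227300 s = 2.631 d.
k_1 L₀/(k_2−k_1) = 0.140×23.9/(0.776−0.140) = 3.346/0.6360 = 5.261 mg/L.
e^(−k_1 t) = e^(−0.140×2.631) = 0.6919; e^(−k_2 t) = e^(−0.776×2.631) = 0.1298.
D = 5.261 × (0.6919 − 0.1298) + 2.97 × 0.1298 = 2.957 + 0.3855 = 3.343 mg/L.
DO = C_s − D = 8.22 − 3.343 = 4.877 mg/L.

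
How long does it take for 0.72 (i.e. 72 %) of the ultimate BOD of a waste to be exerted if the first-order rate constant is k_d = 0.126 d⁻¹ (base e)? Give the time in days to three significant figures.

y/L₀ = 1 − e^(−k_d t) = 0.72 ⇒ e^(−k_d t) = 0.280
t = −ln(0.280) / 0.126 = 1.273 / 0.126 = 10.10 d.

t ≈ 10.1 d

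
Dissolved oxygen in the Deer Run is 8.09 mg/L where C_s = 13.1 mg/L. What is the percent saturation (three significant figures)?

% saturation = C/C_s × 100 = 8.09/13.1 × 100 = 61.8 %.

61.8 % saturation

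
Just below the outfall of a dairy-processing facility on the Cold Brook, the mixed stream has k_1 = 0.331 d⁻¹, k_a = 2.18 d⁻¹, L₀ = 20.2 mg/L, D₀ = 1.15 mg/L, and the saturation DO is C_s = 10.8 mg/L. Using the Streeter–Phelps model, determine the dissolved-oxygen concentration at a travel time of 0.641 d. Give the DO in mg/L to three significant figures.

DO ≈ 8.48 mg/L

k_1 L₀/(k_a−k_1) = 0.331×20.2/(2.18−0.331) = 6.686/1.849 = 3.616 mg/L.
e^(−k_1 t) = e^(−0.331×0.6410) = 0.8088; e^(−k_a t) = e^(−2.18×0.6410) = 0.2472.
D = 3.616 × (0.8088 − 0.2472) + 1.15 × 0.2472 = 2.031 + 0.2843 = 2.315 mg/L.
DO = C_s − D = 10.8 − 2.315 = 8.485 mg/L.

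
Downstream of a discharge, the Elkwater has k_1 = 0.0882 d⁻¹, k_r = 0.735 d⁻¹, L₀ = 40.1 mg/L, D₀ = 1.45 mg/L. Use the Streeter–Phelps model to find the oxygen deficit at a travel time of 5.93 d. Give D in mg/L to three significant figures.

k_1 L₀/(k_r−k_1) = 0.0882×40.1/(0.735−0.0882) = 3.537/0.6468 = 5.468 mg/L.
e^(−k_1 t) = e^(−0.0882×5.930) = 0.5927; e^(−k_r t) = e^(−0.735×5.930) = 0.01280.
D = 5.468 × (0.5927 − 0.01280) + 1.45 × 0.01280 = 3.171 + 0.01856 = 3.190 mg/L.

D ≈ 3.19 mg/L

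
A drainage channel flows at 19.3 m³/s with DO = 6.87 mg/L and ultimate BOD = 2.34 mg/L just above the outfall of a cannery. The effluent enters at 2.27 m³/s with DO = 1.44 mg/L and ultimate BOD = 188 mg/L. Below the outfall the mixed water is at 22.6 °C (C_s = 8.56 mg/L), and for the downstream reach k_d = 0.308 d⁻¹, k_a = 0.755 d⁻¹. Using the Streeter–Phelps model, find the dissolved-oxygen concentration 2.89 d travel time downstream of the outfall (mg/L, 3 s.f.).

DO ≈ 3.82 mg/L

Mixed DO = (19.3×6.87 + 2.27×1.44)/(19.3+2.27) = 135.9/21.57 = 6.299 mg/L.
Mixed L₀ = (19.3×2.34 + 2.27×188)/(21.57) = 471.9/21.57 = 21.88 mg/L.
Initial deficit D₀ = C_s − DO₀ = 8.56 − 6.299 = 2.261 mg/L.
D(2.89) = [0.308×21.88/(0.755−0.308)](e^(−0.308×2.89) − e^(−0.755×2.89)) + 2.261 e^(−0.755×2.89)
= 15.08 × (0.4106 − 0.1128) + 2.261 × 0.1128 = 4.744 mg/L.
DO = 8.56 − 4.744 = 3.816 mg/L.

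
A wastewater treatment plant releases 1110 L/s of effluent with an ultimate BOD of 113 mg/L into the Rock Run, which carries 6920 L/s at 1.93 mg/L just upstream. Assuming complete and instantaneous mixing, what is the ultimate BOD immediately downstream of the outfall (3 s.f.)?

Flow-weighted mixing: C = (Q_r C_r + Q_w C_w)/(Q_r + Q_w)
= (6920×1.93 + 1110×113)/(6920 + 1110) = 138800/8030 = 17.28 mg/L.

17.3 mg/L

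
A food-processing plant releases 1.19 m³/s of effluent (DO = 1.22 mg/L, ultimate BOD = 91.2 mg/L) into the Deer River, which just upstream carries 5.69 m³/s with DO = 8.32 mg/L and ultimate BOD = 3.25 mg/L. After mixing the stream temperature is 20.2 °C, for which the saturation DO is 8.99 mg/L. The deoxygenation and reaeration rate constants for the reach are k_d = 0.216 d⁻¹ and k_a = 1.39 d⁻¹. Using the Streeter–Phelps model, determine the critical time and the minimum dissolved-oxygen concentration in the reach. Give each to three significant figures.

t_c ≈ 0.889 d; minimum DO ≈ 6.62 mg/L

Mixed DO = (5.69×8.32 + 1.19×1.22)/(5.69+1.19) = 48.79/6.880 = 7.092 mg/L.
Mixed L₀ = (5.69×3.25 + 1.19×91.2)/(6.880) = 127.0/6.880 = 18.46 mg/L.
Initial deficit D₀ = C_s − DO₀ = 8.99 − 7.092 = 1.898 mg/L.
t_c = (1/1.174) ln[(1.39/0.216)(1 − 1.898×1.174/(0.216×18.46))] = 0.8518 × ln(2.839) = 0.8889 d.
D_c = (0.216/1.39) × 18.46 × e^(−0.216×0.8889) = 0.1554 × 18.46 × 0.8253 = 2.368 mg/L.
Minimum DO = 8.99 − 2.368 = 6.622 mg/L.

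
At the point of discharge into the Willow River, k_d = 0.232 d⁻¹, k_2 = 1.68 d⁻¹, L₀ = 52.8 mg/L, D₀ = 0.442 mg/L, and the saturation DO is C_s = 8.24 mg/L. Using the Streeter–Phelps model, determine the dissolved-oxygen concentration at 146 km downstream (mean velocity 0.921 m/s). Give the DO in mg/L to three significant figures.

Travel time t = x/v = 146 km / (0.921 m/s) = 146000 m / 0.921 m/s = 158500 s = 1.835 d.
k_d L₀/(k_2−k_d) = 0.232×52.8/(1.68−0.232) = 12.25/1.448 = 8.460 mg/L.
e^(−k_d t) = e^(−0.232×1.835) = 0.6533; e^(−k_2 t) = e^(−1.68×1.835) = 0.04585.
D = 8.460 × (0.6533 − 0.04585) + 0.442 × 0.04585 = 5.139 + 0.02027 = 5.159 mg/L.
DO = C_s − D = 8.24 − 5.159 = 3.081 mg/L.

DO ≈ 3.08 mg/L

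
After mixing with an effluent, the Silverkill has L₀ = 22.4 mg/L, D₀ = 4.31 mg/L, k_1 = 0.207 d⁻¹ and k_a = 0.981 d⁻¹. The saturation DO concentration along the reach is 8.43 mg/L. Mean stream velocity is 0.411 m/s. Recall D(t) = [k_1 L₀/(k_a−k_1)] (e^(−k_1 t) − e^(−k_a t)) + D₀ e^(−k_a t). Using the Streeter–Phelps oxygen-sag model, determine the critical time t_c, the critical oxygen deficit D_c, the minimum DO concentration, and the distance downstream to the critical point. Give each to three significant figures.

With k_a/k_1 = 4.739 and 1 − D₀(k_a−k_1)/(k_1 L₀) = 0.2806,
t_c = ln(4.739 × 0.2806) / (0.981 − 0.207) = ln(1.330) / 0.7740 = 0.2849/0.7740 = 0.3680 d.
L(t_c) = L₀ e^(−k_1 t_c) = 22.4 × 0.9266 = 20.76 mg/L, and at the critical point k_a D_c = k_1 L, so D_c = (0.207/0.981) × 20.76 = 4.380 mg/L.
Minimum DO = C_s − D_c = 8.43 − 4.380 = 4.050 mg/L.
x_c = v t_c = 0.411 m/s × 0.3680 d × 86400 s/d = 13070 m ≈ 13.1 km.

t_c ≈ 0.368 d; D_c ≈ 4.38 mg/L; min DO ≈ 4.05 mg/L; x_c ≈ 13.1 km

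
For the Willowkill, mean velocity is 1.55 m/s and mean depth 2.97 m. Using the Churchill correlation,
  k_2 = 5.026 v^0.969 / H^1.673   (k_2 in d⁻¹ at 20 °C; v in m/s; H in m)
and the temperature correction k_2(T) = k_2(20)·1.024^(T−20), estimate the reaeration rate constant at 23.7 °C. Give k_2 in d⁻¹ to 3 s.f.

k_2 ≈ 1.36 d⁻¹

k_2(20) = 5.026 × 1.55^0.969 / 2.97^1.673 = 5.026 × 1.529 / 6.179 = 1.244 d⁻¹.
k_2(23.7) = 1.244 × 1.024^(23.7−20) = 1.244 × 1.092 = 1.358 d⁻¹.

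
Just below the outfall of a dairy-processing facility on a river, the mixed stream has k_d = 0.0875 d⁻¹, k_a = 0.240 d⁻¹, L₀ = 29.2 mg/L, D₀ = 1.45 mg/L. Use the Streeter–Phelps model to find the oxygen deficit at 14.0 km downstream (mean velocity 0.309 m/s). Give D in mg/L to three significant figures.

Travel time t = x/v = 14.0 km / (0.309 m/s) = 14000 m / 0.309 m/s = 45310 s = 0.5244 d.
k_d L₀/(k_a−k_d) = 0.0875×29.2/(0.240−0.0875) = 2.555/0.1525 = 16.75 mg/L.
e^(−k_d t) = e^(−0.0875×0.5244) = 0.9552; e^(−k_a t) = e^(−0.240×0.5244) = 0.8817.
D = 16.75 × (0.9552 − 0.8817) + 1.45 × 0.8817 = 1.230 + 1.279 = 2.508 mg/L.

D ≈ 2.51 mg/L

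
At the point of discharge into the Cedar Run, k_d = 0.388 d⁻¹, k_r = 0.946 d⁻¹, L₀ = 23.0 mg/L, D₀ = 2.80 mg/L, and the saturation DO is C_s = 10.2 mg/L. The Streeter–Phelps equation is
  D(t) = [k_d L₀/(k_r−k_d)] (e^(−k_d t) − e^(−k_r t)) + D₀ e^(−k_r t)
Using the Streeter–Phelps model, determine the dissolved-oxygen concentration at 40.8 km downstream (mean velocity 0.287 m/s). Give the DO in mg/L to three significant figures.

DO ≈ 4.54 mg/L

Travel time t = x/v = 40.8 km / (0.287 m/s) = 40800 m / 0.287 m/s = 142200 s = 1.645 d.
k_d L₀/(k_r−k_d) = 0.388×23.0/(0.946−0.388) = 8.924/0.5580 = 15.99 mg/L.
e^(−k_d t) = e^(−0.388×1.645) = 0.5281; e^(−k_r t) = e^(−0.946×1.645) = 0.2109.
D = 15.99 × (0.5281 − 0.2109) + 2.80 × 0.2109 = 5.074 + 0.5904 = 5.664 mg/L.
DO = C_s − D = 10.2 − 5.664 = 4.536 mg/L.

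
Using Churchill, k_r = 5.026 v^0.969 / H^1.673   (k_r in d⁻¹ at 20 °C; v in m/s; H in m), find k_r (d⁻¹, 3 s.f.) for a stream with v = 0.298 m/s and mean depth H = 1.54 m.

k_r = 5.026 × 0.298^0.969 / 1.54^1.673 = 5.026 × 0.3094 / 2.059 = 0.7551 d⁻¹.

k_r ≈ 0.755 d⁻¹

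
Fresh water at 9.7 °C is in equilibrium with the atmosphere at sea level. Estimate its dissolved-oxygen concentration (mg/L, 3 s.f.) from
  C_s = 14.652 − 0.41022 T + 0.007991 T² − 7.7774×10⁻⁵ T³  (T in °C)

C_s ≈ 11.4 mg/L

C_s = 14.652 − 0.41022×9.7 + 0.007991×9.7² − 7.7774×10⁻⁵×9.7³ = 11.35 mg/L.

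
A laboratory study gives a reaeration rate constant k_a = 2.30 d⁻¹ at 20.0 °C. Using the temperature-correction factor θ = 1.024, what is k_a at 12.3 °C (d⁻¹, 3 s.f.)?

k_a ≈ 1.92 d⁻¹

k_a(T₂) = k_a(T₁) · θ^(T₂−T₁) = 2.30 × 1.024^(12.3−20.0)
= 2.30 × 1.024^-7.70 = 2.30 × 0.8331 = 1.916 d⁻¹.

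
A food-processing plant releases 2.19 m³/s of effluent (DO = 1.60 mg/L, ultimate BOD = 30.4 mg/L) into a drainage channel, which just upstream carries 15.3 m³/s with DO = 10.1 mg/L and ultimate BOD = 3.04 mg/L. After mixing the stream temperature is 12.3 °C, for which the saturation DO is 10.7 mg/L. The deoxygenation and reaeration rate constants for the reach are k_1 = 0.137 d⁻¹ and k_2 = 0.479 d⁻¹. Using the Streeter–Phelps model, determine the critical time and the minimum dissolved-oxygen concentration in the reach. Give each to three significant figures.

Mixed DO = (15.3×10.1 + 2.19×1.60)/(15.3+2.19) = 158.0/17.49 = 9.036 mg/L.
Mixed L₀ = (15.3×3.04 + 2.19×30.4)/(17.49) = 113.1/17.49 = 6.466 mg/L.
Initial deficit D₀ = C_s − DO₀ = 10.7 − 9.036 = 1.664 mg/L.
t_c = (1/0.3420) ln[(0.479/0.137)(1 − 1.664×0.3420/(0.137×6.466))] = 2.924 × ln(1.250) = 0.6518 d.
D_c = (0.137/0.479) × 6.466 × e^(−0.137×0.6518) = 0.2860 × 6.466 × 0.9146 = 1.691 mg/L.
Minimum DO = 10.7 − 1.691 = 9.009 mg/L.

t_c ≈ 0.652 d; minimum DO ≈ 9.01 mg/L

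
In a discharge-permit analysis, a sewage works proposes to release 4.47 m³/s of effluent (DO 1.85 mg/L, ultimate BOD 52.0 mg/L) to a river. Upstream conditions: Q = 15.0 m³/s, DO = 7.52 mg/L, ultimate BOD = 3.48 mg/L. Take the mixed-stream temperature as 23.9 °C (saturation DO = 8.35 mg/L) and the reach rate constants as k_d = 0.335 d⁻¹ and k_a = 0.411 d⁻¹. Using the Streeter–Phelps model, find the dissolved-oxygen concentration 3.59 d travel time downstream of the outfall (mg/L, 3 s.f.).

DO ≈ 3.24 mg/L

Mixed DO = (15.0×7.52 + 4.47×1.85)/(15.0+4.47) = 121.1/19.47 = 6.218 mg/L.
Mixed L₀ = (15.0×3.48 + 4.47×52.0)/(19.47) = 284.6/19.47 = 14.62 mg/L.
Initial deficit D₀ = C_s − DO₀ = 8.35 − 6.218 = 2.132 mg/L.
D(3.59) = [0.335×14.62/(0.411−0.335)](e^(−0.335×3.59) − e^(−0.411×3.59)) + 2.132 e^(−0.411×3.59)
= 64.44 × (0.3004 − 0.2287) + 2.132 × 0.2287 = 5.110 mg/L.
DO = 8.35 − 5.110 = 3.240 mg/L.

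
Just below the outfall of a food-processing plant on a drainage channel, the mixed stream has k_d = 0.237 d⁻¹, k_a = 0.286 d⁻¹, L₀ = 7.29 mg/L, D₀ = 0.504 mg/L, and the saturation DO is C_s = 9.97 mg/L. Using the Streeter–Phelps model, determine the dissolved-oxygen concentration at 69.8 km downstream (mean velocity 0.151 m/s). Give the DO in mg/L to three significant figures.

Travel time t = x/v = 69.8 km / (0.151 m/s) = 69800 m / 0.151 m/s = 462300 s = 5.350 d.
k_d L₀/(k_a−k_d) = 0.237×7.29/(0.286−0.237) = 1.728/0.04900 = 35.26 mg/L.
e^(−k_d t) = e^(−0.237×5.350) = 0.2814; e^(−k_a t) = e^(−0.286×5.350) = 0.2165.
D = 35.26 × (0.2814 − 0.2165) + 0.504 × 0.2165 = 2.288 + 0.1091 = 2.397 mg/L.
DO = C_s − D = 9.97 − 2.397 = 7.573 mg/L.

DO ≈ 7.57 mg/L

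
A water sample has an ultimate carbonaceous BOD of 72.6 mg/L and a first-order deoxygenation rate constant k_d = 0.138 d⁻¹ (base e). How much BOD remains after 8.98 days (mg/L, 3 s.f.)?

L_t = L₀ e^(−k_d t) = 72.6 × e^(−0.138×8.98) = 72.6 × 0.2896 = 21.03 mg/L.

L ≈ 21.0 mg/L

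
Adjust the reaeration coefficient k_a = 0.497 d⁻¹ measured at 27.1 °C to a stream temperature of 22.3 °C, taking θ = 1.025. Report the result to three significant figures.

k_a ≈ 0.441 d⁻¹

k_a(T₂) = k_a(T₁) · θ^(T₂−T₁) = 0.497 × 1.025^(22.3−27.1)
= 0.497 × 1.025^-4.80 = 0.497 × 0.8882 = 0.4415 d⁻¹.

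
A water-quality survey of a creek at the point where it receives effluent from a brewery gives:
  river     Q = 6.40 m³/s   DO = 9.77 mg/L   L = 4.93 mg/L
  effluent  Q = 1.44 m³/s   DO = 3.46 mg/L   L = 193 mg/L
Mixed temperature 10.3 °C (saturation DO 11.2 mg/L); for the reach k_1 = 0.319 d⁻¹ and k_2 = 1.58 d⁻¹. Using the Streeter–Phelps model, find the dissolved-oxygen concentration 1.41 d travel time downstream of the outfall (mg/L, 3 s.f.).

Mixed DO = (6.40×9.77 + 1.44×3.46)/(6.40+1.44) = 67.51/7.840 = 8.611 mg/L.
Mixed L₀ = (6.40×4.93 + 1.44×193)/(7.840) = 309.5/7.840 = 39.47 mg/L.
Initial deficit D₀ = C_s − DO₀ = 11.2 − 8.611 = 2.589 mg/L.
D(1.41) = [0.319×39.47/(1.58−0.319)](e^(−0.319×1.41) − e^(−1.58×1.41)) + 2.589 e^(−1.58×1.41)
= 9.986 × (0.6378 − 0.1078) + 2.589 × 0.1078 = 5.571 mg/L.
DO = 11.2 − 5.571 = 5.629 mg/L.

DO ≈ 5.63 mg/L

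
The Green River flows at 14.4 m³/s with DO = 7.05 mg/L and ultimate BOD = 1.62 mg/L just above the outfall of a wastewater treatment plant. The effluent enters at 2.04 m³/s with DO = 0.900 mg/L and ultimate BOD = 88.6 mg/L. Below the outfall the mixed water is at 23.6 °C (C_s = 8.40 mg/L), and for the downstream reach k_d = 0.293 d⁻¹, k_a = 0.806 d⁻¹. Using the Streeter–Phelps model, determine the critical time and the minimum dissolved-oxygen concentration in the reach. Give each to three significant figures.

t_c ≈ 1.28 d; minimum DO ≈ 5.30 mg/L

Mixed DO = (14.4×7.05 + 2.04×0.900)/(14.4+2.04) = 103.4/16.44 = 6.287 mg/L.
Mixed L₀ = (14.4×1.62 + 2.04×88.6)/(16.44) = 204.1/16.44 = 12.41 mg/L.
Initial deficit D₀ = C_s − DO₀ = 8.40 − 6.287 = 2.113 mg/L.
t_c = (1/0.5130) ln[(0.806/0.293)(1 − 2.113×0.5130/(0.293×12.41))] = 1.949 × ln(1.931) = 1.283 d.
D_c = (0.293/0.806) × 12.41 × e^(−0.293×1.283) = 0.3635 × 12.41 × 0.6867 = 3.099 mg/L.
Minimum DO = 8.40 − 3.099 = 5.301 mg/L.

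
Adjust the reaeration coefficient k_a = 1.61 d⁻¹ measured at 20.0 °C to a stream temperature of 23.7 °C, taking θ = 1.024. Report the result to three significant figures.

k_a(T₂) = k_a(T₁) · θ^(T₂−T₁) = 1.61 × 1.024^(23.7−20.0)
= 1.61 × 1.024^3.70 = 1.61 × 1.092 = 1.758 d⁻¹.

k_a ≈ 1.76 d⁻¹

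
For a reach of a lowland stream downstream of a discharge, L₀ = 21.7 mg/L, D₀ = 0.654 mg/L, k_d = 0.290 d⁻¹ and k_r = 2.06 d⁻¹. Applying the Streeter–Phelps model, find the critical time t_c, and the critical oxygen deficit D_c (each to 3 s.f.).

t_c ≈ 0.993 d; D_c ≈ 2.29 mg/L

t_c = [1/(k_r−k_d)] ln[(k_r/k_d)(1 − D₀(k_r−k_d)/(k_d L₀))]
= [1/(2.06−0.290)] ln[(2.06/0.290)(1 − 0.654×1.770/(0.290×21.7))]
= (1/1.770) ln[7.103 × 0.8161] = 0.5650 × ln(5.797) = 0.5650 × 1.757 = 0.9928 d.
D_c = (k_d/k_r) L₀ e^(−k_d t_c) = (0.290/2.06) × 21.7 × e^(−0.290×0.9928) = 0.1408 × 21.7 × 0.7498 = 2.291 mg/L.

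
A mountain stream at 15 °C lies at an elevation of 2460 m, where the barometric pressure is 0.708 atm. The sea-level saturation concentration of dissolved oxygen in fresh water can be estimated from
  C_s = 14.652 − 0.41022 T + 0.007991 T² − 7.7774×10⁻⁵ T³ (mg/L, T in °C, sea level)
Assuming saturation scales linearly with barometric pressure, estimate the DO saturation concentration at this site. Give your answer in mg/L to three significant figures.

C_s ≈ 7.10 mg/L

At sea level: C_s = 14.652 − 0.41022×15 + 0.007991×15² − 7.7774×10⁻⁵×15³ = 10.03 mg/L.
Pressure correction: C_s' = 10.03 × 0.708 = 7.104 mg/L.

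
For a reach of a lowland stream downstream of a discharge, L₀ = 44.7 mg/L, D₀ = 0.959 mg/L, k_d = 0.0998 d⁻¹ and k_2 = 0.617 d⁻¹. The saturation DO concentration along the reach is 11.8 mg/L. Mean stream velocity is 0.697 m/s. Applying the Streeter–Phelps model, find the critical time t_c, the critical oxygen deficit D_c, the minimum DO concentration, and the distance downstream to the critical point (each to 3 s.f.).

t_c ≈ 3.29 d; D_c ≈ 5.20 mg/L; min DO ≈ 6.60 mg/L; x_c ≈ 198 km

t_c = [1/(k_2−k_d)] ln[(k_2/k_d)(1 − D₀(k_2−k_d)/(k_d L₀))]
= [1/(0.617−0.0998)] ln[(0.617/0.0998)(1 − 0.959×0.5172/(0.0998×44.7))]
= (1/0.5172) ln[6.182 × 0.8888] = 1.933 × ln(5.495) = 1.933 × 1.704 = 3.294 d.
L(t_c) = L₀ e^(−k_d t_c) = 44.7 × 0.7198 = 32.18 mg/L, and at the critical point k_2 D_c = k_d L, so D_c = (0.0998/0.617) × 32.18 = 5.204 mg/L.
Minimum DO = C_s − D_c = 11.8 − 5.204 = 6.596 mg/L.
x_c = v t_c = 0.697 m/s × 3.294 d × 86400 s/d = 198400 m ≈ 198 km.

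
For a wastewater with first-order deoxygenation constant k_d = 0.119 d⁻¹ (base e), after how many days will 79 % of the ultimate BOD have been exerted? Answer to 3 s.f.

t ≈ 13.1 d

y/L₀ = 1 − e^(−k_d t) = 0.79 ⇒ e^(−k_d t) = 0.210
t = −ln(0.210) / 0.119 = 1.561 / 0.119 = 13.11 d.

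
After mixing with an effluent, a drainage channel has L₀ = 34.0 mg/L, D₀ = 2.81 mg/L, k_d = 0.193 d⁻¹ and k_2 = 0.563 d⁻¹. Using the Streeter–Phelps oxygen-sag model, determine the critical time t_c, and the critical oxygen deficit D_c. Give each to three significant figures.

t_c = [1/(k_2−k_d)] ln[(k_2/k_d)(1 − D₀(k_2−k_d)/(k_d L₀))]
= [1/(0.563−0.193)] ln[(0.563/0.193)(1 − 2.81×0.3700/(0.193×34.0))]
= (1/0.3700) ln[2.917 × 0.8416] = 2.703 × ln(2.455) = 2.703 × 0.8981 = 2.427 d.
D_c = (k_d/k_2) L₀ e^(−k_d t_c) = (0.193/0.563) × 34.0 × e^(−0.193×2.427) = 0.3428 × 34.0 × 0.6260 = 7.296 mg/L.

t_c ≈ 2.43 d; D_c ≈ 7.30 mg/L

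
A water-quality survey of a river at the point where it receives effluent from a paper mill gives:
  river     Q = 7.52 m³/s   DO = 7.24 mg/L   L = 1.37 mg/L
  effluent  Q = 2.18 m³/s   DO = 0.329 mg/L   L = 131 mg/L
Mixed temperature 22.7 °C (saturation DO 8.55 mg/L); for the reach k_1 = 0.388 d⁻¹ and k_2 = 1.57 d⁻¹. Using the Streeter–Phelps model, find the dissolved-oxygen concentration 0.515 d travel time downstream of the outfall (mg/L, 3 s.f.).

Mixed DO = (7.52×7.24 + 2.18×0.329)/(7.52+2.18) = 55.16/9.700 = 5.687 mg/L.
Mixed L₀ = (7.52×1.37 + 2.18×131)/(9.700) = 295.9/9.700 = 30.50 mg/L.
Initial deficit D₀ = C_s − DO₀ = 8.55 − 5.687 = 2.863 mg/L.
D(0.515) = [0.388×30.50/(1.57−0.388)](e^(−0.388×0.515) − e^(−1.57×0.515)) + 2.863 e^(−1.57×0.515)
= 10.01 × (0.8189 − 0.4455) + 2.863 × 0.4455 = 5.014 mg/L.
DO = 8.55 − 5.014 = 3.536 mg/L.

DO ≈ 3.54 mg/L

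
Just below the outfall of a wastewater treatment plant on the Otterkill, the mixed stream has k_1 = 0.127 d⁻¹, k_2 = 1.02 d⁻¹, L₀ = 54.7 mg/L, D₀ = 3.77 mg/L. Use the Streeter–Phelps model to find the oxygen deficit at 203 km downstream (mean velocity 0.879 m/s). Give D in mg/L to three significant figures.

Travel time t = x/v = 203 km / (0.879 m/s) = 203000 m / 0.879 m/s = 230900 s = 2.673 d.
k_1 L₀/(k_2−k_1) = 0.127×54.7/(1.02−0.127) = 6.947/0.8930 = 7.779 mg/L.
e^(−k_1 t) = e^(−0.127×2.673) = 0.7122; e^(−k_2 t) = e^(−1.02×2.673) = 0.06545.
D = 7.779 × (0.7122 − 0.06545) + 3.77 × 0.06545 = 5.031 + 0.2468 = 5.278 mg/L.

D ≈ 5.28 mg/L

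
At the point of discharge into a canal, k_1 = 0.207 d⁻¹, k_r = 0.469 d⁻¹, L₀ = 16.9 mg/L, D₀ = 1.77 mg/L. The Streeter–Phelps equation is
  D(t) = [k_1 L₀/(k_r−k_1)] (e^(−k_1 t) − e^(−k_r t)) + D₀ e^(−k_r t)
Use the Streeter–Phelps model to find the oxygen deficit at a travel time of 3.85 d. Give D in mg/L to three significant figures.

D ≈ 4.11 mg/L

k_1 L₀/(k_r−k_1) = 0.207×16.9/(0.469−0.207) = 3.498/0.2620 = 13.35 mg/L.
e^(−k_1 t) = e^(−0.207×3.850) = 0.4507; e^(−k_r t) = e^(−0.469×3.850) = 0.1644.
D = 13.35 × (0.4507 − 0.1644) + 1.77 × 0.1644 = 3.823 + 0.2909 = 4.114 mg/L.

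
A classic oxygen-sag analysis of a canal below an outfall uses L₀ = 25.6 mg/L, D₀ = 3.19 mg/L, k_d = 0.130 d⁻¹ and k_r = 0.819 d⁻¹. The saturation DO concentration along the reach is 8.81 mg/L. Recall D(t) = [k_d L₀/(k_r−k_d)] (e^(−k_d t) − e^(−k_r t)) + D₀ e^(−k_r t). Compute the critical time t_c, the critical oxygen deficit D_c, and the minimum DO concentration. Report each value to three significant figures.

t_c ≈ 1.10 d; D_c ≈ 3.52 mg/L; min DO ≈ 5.29 mg/L

t_c = [1/(k_r−k_d)] ln[(k_r/k_d)(1 − D₀(k_r−k_d)/(k_d L₀))]
= [1/(0.819−0.130)] ln[(0.819/0.130)(1 − 3.19×0.6890/(0.130×25.6))]
= (1/0.6890) ln[6.300 × 0.3396] = 1.451 × ln(2.139) = 1.451 × 0.7605 = 1.104 d.
L(t_c) = L₀ e^(−k_d t_c) = 25.6 × 0.8663 = 22.18 mg/L, and at the critical point k_r D_c = k_d L, so D_c = (0.130/0.819) × 22.18 = 3.520 mg/L.
Minimum DO = C_s − D_c = 8.81 − 3.520 = 5.290 mg/L.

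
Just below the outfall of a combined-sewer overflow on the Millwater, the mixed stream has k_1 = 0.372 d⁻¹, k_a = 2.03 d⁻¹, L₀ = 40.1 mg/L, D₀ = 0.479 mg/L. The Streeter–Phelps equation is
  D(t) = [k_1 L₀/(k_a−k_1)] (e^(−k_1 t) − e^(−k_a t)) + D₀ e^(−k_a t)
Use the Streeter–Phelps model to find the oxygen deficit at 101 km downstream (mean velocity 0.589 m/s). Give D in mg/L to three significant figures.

Travel time t = x/v = 101 km / (0.589 m/s) = 101000 m / 0.589 m/s = 171500 s = 1.985 d.
k_1 L₀/(k_a−k_1) = 0.372×40.1/(2.03−0.372) = 14.92/1.658 = 8.997 mg/L.
e^(−k_1 t) = e^(−0.372×1.985) = 0.4779; e^(−k_a t) = e^(−2.03×1.985) = 0.01779.
D = 8.997 × (0.4779 − 0.01779) + 0.479 × 0.01779 = 4.140 + 0.008523 = 4.148 mg/L.

D ≈ 4.15 mg/L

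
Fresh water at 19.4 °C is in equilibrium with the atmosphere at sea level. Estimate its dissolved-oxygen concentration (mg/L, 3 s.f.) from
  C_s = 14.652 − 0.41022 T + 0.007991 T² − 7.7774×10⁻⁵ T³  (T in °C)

C_s ≈ 9.13 mg/L

C_s = 14.652 − 0.41022×19.4 + 0.007991×19.4² − 7.7774×10⁻⁵×19.4³ = 9.133 mg/L.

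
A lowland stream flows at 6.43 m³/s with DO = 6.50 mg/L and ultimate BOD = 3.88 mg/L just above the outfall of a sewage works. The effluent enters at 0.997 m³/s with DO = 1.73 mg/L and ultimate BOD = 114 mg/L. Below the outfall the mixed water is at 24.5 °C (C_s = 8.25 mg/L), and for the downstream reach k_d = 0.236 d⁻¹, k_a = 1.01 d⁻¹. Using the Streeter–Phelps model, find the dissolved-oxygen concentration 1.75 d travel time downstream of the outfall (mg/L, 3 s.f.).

Mixed DO = (6.43×6.50 + 0.997×1.73)/(6.43+0.997) = 43.52/7.427 = 5.860 mg/L.
Mixed L₀ = (6.43×3.88 + 0.997×114)/(7.427) = 138.6/7.427 = 18.66 mg/L.
Initial deficit D₀ = C_s − DO₀ = 8.25 − 5.860 = 2.390 mg/L.
D(1.75) = [0.236×18.66/(1.01−0.236)](e^(−0.236×1.75) − e^(−1.01×1.75)) + 2.390 e^(−1.01×1.75)
= 5.690 × (0.6617 − 0.1708) + 2.390 × 0.1708 = 3.202 mg/L.
DO = 8.25 − 3.202 = 5.048 mg/L.

DO ≈ 5.05 mg/L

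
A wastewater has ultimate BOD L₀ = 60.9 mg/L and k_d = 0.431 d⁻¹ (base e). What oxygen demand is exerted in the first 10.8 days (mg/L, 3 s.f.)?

y_t = L₀(1 − e^(−k_d t)) = 60.9 × (1 − e^(−0.431×10.8))
= 60.9 × (1 − 0.009516) = 60.9 × 0.9905 = 60.32 mg/L.

y ≈ 60.3 mg/L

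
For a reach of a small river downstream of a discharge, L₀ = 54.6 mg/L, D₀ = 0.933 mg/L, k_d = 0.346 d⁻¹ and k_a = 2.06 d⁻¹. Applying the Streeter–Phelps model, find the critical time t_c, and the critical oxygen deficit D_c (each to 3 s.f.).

With k_a/k_d = 5.954 and 1 − D₀(k_a−k_d)/(k_d L₀) = 0.9154,
t_c = ln(5.954 × 0.9154) / (2.06 − 0.346) = ln(5.450) / 1.714 = 1.696/1.714 = 0.9892 d.
D_c = (k_d/k_a) L₀ e^(−k_d t_c) = (0.346/2.06) × 54.6 × e^(−0.346×0.9892) = 0.1680 × 54.6 × 0.7101 = 6.513 mg/L.

t_c ≈ 0.989 d; D_c ≈ 6.51 mg/L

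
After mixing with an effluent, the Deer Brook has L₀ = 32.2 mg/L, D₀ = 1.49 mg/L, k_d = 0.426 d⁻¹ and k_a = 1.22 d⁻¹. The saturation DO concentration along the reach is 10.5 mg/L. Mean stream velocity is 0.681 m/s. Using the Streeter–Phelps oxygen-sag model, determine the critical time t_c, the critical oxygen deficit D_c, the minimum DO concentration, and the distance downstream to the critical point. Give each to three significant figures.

t_c ≈ 1.21 d; D_c ≈ 6.71 mg/L; min DO ≈ 3.79 mg/L; x_c ≈ 71.3 km

t_c = [1/(k_a−k_d)] ln[(k_a/k_d)(1 − D₀(k_a−k_d)/(k_d L₀))]
= [1/(1.22−0.426)] ln[(1.22/0.426)(1 − 1.49×0.7940/(0.426×32.2))]
= (1/0.7940) ln[2.864 × 0.9138] = 1.259 × ln(2.617) = 1.259 × 0.9620 = 1.212 d.
D_c = (k_d/k_a) L₀ e^(−k_d t_c) = (0.426/1.22) × 32.2 × e^(−0.426×1.212) = 0.3492 × 32.2 × 0.5968 = 6.711 mg/L.
Minimum DO = C_s − D_c = 10.5 − 6.711 = 3.789 mg/L.
x_c = v t_c = 0.681 m/s × 1.212 d × 86400 s/d = 71290 m ≈ 71.3 km.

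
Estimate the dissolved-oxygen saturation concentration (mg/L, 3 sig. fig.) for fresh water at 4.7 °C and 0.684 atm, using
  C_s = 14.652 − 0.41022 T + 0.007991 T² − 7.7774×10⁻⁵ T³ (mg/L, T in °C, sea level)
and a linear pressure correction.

C_s ≈ 8.82 mg/L

At sea level: C_s = 14.652 − 0.41022×4.7 + 0.007991×4.7² − 7.7774×10⁻⁵×4.7³ = 12.89 mg/L.
Pressure correction: C_s' = 12.89 × 0.684 = 8.818 mg/L.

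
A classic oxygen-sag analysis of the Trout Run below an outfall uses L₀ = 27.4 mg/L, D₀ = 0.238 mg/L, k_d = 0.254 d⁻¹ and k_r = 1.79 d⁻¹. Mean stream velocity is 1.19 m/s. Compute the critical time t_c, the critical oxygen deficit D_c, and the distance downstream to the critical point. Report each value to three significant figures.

t_c ≈ 1.24 d; D_c ≈ 2.84 mg/L; x_c ≈ 127 km

With k_r/k_d = 7.047 and 1 − D₀(k_r−k_d)/(k_d L₀) = 0.9475,
t_c = ln(7.047 × 0.9475) / (1.79 − 0.254) = ln(6.677) / 1.536 = 1.899/1.536 = 1.236 d.
D_c = (k_d/k_r) L₀ e^(−k_d t_c) = (0.254/1.79) × 27.4 × e^(−0.254×1.236) = 0.1419 × 27.4 × 0.7305 = 2.840 mg/L.
x_c = v t_c = 1.19 m/s × 1.236 d × 86400 s/d = 127100 m ≈ 127 km.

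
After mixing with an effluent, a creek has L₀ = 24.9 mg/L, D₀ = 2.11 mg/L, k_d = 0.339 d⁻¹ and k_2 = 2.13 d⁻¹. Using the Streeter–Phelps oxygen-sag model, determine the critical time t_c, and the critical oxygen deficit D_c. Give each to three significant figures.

At the critical point dD/dt = 0, so k_d L₀ e^(−k_d t) = k_2 D. Substituting D(t) from the Streeter–Phelps equation and solving for t gives
t_c = ln[(k_2/k_d)(1 − D₀(k_2−k_d)/(k_d L₀))] / (k_2−k_d).
Here k_2−k_d = 1.791 d⁻¹ and 1 − D₀(k_2−k_d)/(k_d L₀) = 1 − 2.11×1.791/(0.339×24.9) = 0.5523, so
t_c = ln(6.283 × 0.5523) / 1.791 = 1.244 / 1.791 = 0.6947 d.
L(t_c) = L₀ e^(−k_d t_c) = 24.9 × 0.7902 = 19.68 mg/L, and at the critical point k_2 D_c = k_d L, so D_c = (0.339/2.13) × 19.68 = 3.131 mg/L.

t_c ≈ 0.695 d; D_c ≈ 3.13 mg/L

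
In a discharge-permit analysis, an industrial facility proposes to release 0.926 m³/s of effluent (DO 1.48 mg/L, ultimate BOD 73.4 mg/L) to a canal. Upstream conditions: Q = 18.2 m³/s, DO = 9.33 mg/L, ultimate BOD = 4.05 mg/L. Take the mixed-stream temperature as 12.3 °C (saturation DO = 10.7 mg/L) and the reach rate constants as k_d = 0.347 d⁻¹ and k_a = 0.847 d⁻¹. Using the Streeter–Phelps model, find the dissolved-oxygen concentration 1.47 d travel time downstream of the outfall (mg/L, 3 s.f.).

Mixed DO = (18.2×9.33 + 0.926×1.48)/(18.2+0.926) = 171.2/19.13 = 8.950 mg/L.
Mixed L₀ = (18.2×4.05 + 0.926×73.4)/(19.13) = 141.7/19.13 = 7.408 mg/L.
Initial deficit D₀ = C_s − DO₀ = 10.7 − 8.950 = 1.750 mg/L.
D(1.47) = [0.347×7.408/(0.847−0.347)](e^(−0.347×1.47) − e^(−0.847×1.47)) + 1.750 e^(−0.847×1.47)
= 5.141 × (0.6004 − 0.2879) + 1.750 × 0.2879 = 2.111 mg/L.
DO = 10.7 − 2.111 = 8.589 mg/L.

DO ≈ 8.59 mg/L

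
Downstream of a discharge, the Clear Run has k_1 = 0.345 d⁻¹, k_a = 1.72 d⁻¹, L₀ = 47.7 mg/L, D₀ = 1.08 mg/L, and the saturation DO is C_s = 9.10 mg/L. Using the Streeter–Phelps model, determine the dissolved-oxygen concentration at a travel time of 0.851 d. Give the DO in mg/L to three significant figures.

k_1 L₀/(k_a−k_1) = 0.345×47.7/(1.72−0.345) = 16.46/1.375 = 11.97 mg/L.
e^(−k_1 t) = e^(−0.345×0.8510) = 0.7456; e^(−k_a t) = e^(−1.72×0.8510) = 0.2314.
D = 11.97 × (0.7456 − 0.2314) + 1.08 × 0.2314 = 6.154 + 0.2499 = 6.404 mg/L.
DO = C_s − D = 9.10 − 6.404 = 2.696 mg/L.

DO ≈ 2.70 mg/L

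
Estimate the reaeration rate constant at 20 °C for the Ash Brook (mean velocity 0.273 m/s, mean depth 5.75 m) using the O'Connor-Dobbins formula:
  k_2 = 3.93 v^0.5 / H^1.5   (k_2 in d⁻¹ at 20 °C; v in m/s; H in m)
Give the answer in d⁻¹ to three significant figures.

k_2 = 3.93 × 0.273^0.5 / 5.75^1.5 = 3.93 × 0.5225 / 13.79 = 0.1489 d⁻¹.

k_2 ≈ 0.149 d⁻¹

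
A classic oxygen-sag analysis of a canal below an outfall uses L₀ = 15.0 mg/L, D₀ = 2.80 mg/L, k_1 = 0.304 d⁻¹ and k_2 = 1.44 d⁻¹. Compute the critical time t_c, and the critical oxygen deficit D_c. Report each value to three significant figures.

With k_2/k_1 = 4.737 and 1 − D₀(k_2−k_1)/(k_1 L₀) = 0.3025,
t_c = ln(4.737 × 0.3025) / (1.44 − 0.304) = ln(1.433) / 1.136 = 0.3596/1.136 = 0.3165 d.
L(t_c) = L₀ e^(−k_1 t_c) = 15.0 × 0.9083 = 13.62 mg/L, and at the critical point k_2 D_c = k_1 L, so D_c = (0.304/1.44) × 13.62 = 2.876 mg/L.

t_c ≈ 0.317 d; D_c ≈ 2.88 mg/L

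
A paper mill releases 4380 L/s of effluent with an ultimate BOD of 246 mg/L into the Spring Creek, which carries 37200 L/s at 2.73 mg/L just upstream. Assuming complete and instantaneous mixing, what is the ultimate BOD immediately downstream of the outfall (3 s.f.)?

Flow-weighted mixing: C = (Q_r C_r + Q_w C_w)/(Q_r + Q_w)
= (37200×2.73 + 4380×246)/(37200 + 4380) = 1.179×10^6/41580 = 28.36 mg/L.

28.4 mg/L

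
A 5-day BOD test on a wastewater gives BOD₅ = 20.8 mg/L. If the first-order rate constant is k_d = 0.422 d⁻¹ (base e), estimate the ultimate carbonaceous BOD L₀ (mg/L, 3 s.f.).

L₀ ≈ 23.7 mg/L

BOD₅ = L₀(1 − e^(−5k_d)) ⇒ L₀ = BOD₅ / (1 − e^(−5×0.422))
= 20.8 / (1 − 0.1212) = 20.8 / 0.8788 = 23.67 mg/L.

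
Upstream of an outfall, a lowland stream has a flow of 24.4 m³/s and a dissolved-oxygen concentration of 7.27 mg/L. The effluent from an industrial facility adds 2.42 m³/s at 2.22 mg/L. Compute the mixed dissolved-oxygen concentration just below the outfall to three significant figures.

Flow-weighted mixing: C = (Q_r C_r + Q_w C_w)/(Q_r + Q_w)
= (24.4×7.27 + 2.42×2.22)/(24.4 + 2.42) = 182.8/26.82 = 6.814 mg/L.

6.81 mg/L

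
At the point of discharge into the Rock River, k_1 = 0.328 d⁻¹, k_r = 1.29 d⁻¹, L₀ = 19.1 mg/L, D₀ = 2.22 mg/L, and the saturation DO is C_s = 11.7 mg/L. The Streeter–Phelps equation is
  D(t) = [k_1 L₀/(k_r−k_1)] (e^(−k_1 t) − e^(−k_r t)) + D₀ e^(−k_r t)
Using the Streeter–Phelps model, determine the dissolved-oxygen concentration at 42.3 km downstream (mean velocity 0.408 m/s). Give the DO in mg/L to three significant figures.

DO ≈ 8.22 mg/L

Travel time t = x/v = 42.3 km / (0.408 m/s) = 42300 m / 0.408 m/s = 103700 s = 1.200 d.
k_1 L₀/(k_r−k_1) = 0.328×19.1/(1.29−0.328) = 6.265/0.9620 = 6.512 mg/L.
e^(−k_1 t) = e^(−0.328×1.200) = 0.6746; e^(−k_r t) = e^(−1.29×1.200) = 0.2127.
D = 6.512 × (0.6746 − 0.2127) + 2.22 × 0.2127 = 3.008 + 0.4722 = 3.480 mg/L.
DO = C_s − D = 11.7 − 3.480 = 8.220 mg/L.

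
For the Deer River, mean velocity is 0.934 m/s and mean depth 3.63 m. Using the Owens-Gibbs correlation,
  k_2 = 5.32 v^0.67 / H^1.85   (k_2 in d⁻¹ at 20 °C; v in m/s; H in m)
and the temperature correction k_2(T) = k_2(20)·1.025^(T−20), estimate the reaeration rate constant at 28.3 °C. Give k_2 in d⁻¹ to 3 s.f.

k_2(20) = 5.32 × 0.934^0.67 / 3.63^1.85 = 5.32 × 0.9553 / 10.86 = 0.4680 d⁻¹.
k_2(28.3) = 0.4680 × 1.025^(28.3−20) = 0.4680 × 1.227 = 0.5744 d⁻¹.

k_2 ≈ 0.574 d⁻¹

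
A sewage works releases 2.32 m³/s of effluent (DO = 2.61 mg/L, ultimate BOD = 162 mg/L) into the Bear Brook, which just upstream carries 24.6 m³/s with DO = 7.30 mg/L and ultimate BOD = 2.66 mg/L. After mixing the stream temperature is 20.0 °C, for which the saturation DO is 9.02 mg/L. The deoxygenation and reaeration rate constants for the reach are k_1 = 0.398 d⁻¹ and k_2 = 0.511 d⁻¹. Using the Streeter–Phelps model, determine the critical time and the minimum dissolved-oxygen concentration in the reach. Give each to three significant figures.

t_c ≈ 1.88 d; minimum DO ≈ 2.98 mg/L

Mixed DO = (24.6×7.30 + 2.32×2.61)/(24.6+2.32) = 185.6/26.92 = 6.896 mg/L.
Mixed L₀ = (24.6×2.66 + 2.32×162)/(26.92) = 441.3/26.92 = 16.39 mg/L.
Initial deficit D₀ = C_s − DO₀ = 9.02 − 6.896 = 2.124 mg/L.
t_c = (1/0.1130) ln[(0.511/0.398)(1 − 2.124×0.1130/(0.398×16.39))] = 8.850 × ln(1.237) = 1.880 d.
D_c = (0.398/0.511) × 16.39 × e^(−0.398×1.880) = 0.7789 × 16.39 × 0.4732 = 6.042 mg/L.
Minimum DO = 9.02 − 6.042 = 2.978 mg/L.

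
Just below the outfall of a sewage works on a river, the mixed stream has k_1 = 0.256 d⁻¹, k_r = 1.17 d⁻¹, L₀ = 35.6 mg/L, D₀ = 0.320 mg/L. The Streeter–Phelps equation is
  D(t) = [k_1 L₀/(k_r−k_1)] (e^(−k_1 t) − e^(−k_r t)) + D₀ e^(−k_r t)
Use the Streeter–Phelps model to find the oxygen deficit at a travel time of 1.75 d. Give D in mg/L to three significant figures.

D ≈ 5.13 mg/L

k_1 L₀/(k_r−k_1) = 0.256×35.6/(1.17−0.256) = 9.114/0.9140 = 9.971 mg/L.
e^(−k_1 t) = e^(−0.256×1.750) = 0.6389; e^(−k_r t) = e^(−1.17×1.750) = 0.1291.
D = 9.971 × (0.6389 − 0.1291) + 0.320 × 0.1291 = 5.084 + 0.04130 = 5.125 mg/L.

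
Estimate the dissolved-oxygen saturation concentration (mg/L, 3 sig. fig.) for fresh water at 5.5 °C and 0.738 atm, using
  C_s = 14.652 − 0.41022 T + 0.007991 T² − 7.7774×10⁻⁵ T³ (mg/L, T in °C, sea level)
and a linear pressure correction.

C_s ≈ 9.32 mg/L

At sea level: C_s = 14.652 − 0.41022×5.5 + 0.007991×5.5² − 7.7774×10⁻⁵×5.5³ = 12.62 mg/L.
Pressure correction: C_s' = 12.62 × 0.738 = 9.317 mg/L.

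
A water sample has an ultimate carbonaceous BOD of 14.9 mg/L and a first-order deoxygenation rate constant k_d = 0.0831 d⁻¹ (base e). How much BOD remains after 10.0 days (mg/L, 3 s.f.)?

L_t = L₀ e^(−k_d t) = 14.9 × e^(−0.0831×10.0) = 14.9 × 0.4356 = 6.491 mg/L.

L ≈ 6.49 mg/L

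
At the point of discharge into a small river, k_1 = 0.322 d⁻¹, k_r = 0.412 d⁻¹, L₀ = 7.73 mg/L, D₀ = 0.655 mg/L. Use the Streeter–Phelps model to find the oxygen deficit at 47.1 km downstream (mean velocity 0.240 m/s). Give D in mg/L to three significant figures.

D ≈ 2.72 mg/L

Travel time t = x/v = 47.1 km / (0.240 m/s) = 47100 m / 0.240 m/s = 196200 s = 2.271 d.
k_1 L₀/(k_r−k_1) = 0.322×7.73/(0.412−0.322) = 2.489/0.09000 = 27.66 mg/L.
e^(−k_1 t) = e^(−0.322×2.271) = 0.4812; e^(−k_r t) = e^(−0.412×2.271) = 0.3923.
D = 27.66 × (0.4812 − 0.3923) + 0.655 × 0.3923 = 2.461 + 0.2569 = 2.718 mg/L.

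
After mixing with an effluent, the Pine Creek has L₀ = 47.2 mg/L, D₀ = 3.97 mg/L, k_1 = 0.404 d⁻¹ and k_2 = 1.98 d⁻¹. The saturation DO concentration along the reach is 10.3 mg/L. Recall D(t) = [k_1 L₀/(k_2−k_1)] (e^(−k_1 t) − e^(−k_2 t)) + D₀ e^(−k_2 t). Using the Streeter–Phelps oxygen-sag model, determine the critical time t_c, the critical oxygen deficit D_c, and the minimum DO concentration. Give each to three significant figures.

t_c = [1/(k_2−k_1)] ln[(k_2/k_1)(1 − D₀(k_2−k_1)/(k_1 L₀))]
= [1/(1.98−0.404)] ln[(1.98/0.404)(1 − 3.97×1.576/(0.404×47.2))]
= (1/1.576) ln[4.901 × 0.6719] = 0.6345 × ln(3.293) = 0.6345 × 1.192 = 0.7562 d.
D_c = (k_1/k_2) L₀ e^(−k_1 t_c) = (0.404/1.98) × 47.2 × e^(−0.404×0.7562) = 0.2040 × 47.2 × 0.7368 = 7.095 mg/L.
Minimum DO = C_s − D_c = 10.3 − 7.095 = 3.205 mg/L.

t_c ≈ 0.756 d; D_c ≈ 7.10 mg/L; min DO ≈ 3.20 mg/L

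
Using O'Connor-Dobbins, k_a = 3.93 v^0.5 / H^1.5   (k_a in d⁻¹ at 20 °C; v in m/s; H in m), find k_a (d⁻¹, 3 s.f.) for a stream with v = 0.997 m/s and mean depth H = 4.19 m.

k_a = 3.93 × 0.997^0.5 / 4.19^1.5 = 3.93 × 0.9985 / 8.577 = 0.4575 d⁻¹.

k_a ≈ 0.458 d⁻¹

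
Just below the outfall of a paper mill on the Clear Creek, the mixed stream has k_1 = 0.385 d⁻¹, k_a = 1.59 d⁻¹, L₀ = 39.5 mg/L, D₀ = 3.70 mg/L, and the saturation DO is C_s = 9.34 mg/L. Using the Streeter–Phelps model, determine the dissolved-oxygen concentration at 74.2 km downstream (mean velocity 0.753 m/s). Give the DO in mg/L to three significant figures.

DO ≈ 2.66 mg/L

Travel time t = x/v = 74.2 km / (0.753 m/s) = 74200 m / 0.753 m/s = 98540 s = 1.140 d.
k_1 L₀/(k_a−k_1) = 0.385×39.5/(1.59−0.385) = 15.21/1.205 = 12.62 mg/L.
e^(−k_1 t) = e^(−0.385×1.140) = 0.6446; e^(−k_a t) = e^(−1.59×1.140) = 0.1631.
D = 12.62 × (0.6446 − 0.1631) + 3.70 × 0.1631 = 6.077 + 0.6035 = 6.680 mg/L.
DO = C_s − D = 9.34 − 6.680 = 2.660 mg/L.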